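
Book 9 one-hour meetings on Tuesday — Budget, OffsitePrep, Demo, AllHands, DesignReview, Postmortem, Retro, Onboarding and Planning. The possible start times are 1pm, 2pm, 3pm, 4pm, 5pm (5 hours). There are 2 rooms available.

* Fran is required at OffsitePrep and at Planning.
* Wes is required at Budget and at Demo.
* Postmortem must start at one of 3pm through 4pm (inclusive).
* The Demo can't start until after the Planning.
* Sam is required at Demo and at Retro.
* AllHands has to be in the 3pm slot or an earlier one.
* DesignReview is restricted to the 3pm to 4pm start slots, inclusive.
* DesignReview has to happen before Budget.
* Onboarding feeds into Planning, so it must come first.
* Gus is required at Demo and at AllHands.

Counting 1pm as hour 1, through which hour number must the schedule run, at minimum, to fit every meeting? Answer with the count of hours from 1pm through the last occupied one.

5

The precedence chain requires at least 3 distinct hours.
With at most 2 per hour and 9 meetings, at least 5 hours are needed.
Propagating the time windows through the other constraints, Budget can't land before 4pm — that is hour 4 counting from 1pm — so the schedule must run through at least 4 hours.
5 works (last occupied hour: 5pm): for example OffsitePrep=4pm, Retro=2pm, AllHands=1pm, Demo=5pm, Budget=4pm, Onboarding=1pm, DesignReview=3pm, Planning=2pm, Postmortem=3pm.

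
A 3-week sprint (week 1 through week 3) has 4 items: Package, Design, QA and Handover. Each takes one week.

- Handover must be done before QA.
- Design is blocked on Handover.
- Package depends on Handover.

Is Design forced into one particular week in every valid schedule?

No

Design can be week 2 (e.g. QA=week 2, Design=week 2, Package=week 2, Handover=week 1) or week 3 (e.g. Package -> week 2; QA -> week 2; Design -> week 3; Handover -> week 1).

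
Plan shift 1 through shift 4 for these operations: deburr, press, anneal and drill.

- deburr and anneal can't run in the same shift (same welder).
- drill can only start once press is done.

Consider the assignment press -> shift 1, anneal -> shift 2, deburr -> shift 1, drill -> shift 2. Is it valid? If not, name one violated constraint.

Yes

drill can only start once press is done — holds.
deburr and anneal can't run in the same shift (same welder) — holds.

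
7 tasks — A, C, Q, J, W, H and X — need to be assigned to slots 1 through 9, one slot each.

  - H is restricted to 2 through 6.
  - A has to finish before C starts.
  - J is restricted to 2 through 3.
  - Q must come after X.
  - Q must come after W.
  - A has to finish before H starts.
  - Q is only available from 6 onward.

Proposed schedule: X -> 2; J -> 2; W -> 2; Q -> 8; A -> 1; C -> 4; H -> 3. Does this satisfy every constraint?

A has to finish before C starts — holds.
A has to finish before H starts — holds.
J is restricted to 2 through 3 — holds.
Q must come after W — holds.
Q must come after X — holds.
H is restricted to 2 through 6 — holds.
Q is only available from 6 onward — holds.

Yes, all constraints hold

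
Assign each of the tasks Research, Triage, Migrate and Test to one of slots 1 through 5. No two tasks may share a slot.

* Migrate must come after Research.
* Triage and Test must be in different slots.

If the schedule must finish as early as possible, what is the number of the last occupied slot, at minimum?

The precedence chain requires at least 2 distinct slots.
With at most 1 per slot and 4 tasks, at least 4 slots are needed.
4 works (last occupied slot: 4): for example Triage=3; Research=1; Test=4; Migrate=2.

slot 4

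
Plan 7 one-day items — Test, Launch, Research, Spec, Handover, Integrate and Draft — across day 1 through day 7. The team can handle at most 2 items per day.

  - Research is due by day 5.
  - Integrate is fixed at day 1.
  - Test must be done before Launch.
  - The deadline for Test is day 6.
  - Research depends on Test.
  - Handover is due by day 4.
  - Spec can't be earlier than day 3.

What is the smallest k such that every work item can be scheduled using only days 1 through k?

The precedence chain requires at least 2 distinct days.
With at most 2 per day and 7 work items, at least 4 days are needed.
Spec can't be placed before day 3, so the schedule must run through at least day 3.
4 works (last occupied day: day 4): for example Research in day 2; Integrate in day 1; Launch in day 2; Handover in day 3; Draft in day 4; Test in day 1; Spec in day 3.

4 days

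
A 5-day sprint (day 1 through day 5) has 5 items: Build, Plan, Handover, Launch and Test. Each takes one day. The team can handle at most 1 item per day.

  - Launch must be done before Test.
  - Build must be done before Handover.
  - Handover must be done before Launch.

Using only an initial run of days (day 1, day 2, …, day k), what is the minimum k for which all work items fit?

The precedence chain requires at least 4 distinct days.
With at most 1 per day and 5 work items, at least 5 days are needed.
5 works (last occupied day: day 5): for example Handover in day 2; Plan in day 5; Launch in day 3; Build in day 1; Test in day 4.

5 days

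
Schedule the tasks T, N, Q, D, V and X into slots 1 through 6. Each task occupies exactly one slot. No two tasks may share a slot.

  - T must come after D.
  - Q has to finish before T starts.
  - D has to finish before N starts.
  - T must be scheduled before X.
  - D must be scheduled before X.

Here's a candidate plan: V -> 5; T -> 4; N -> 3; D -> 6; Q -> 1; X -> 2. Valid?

Invalid. D must be scheduled before X.

Q has to finish before T starts — holds.
D has to finish before N starts — violated.
No two tasks may share a slot — holds.
D must be scheduled before X — violated.
T must come after D — violated.
T must be scheduled before X — violated.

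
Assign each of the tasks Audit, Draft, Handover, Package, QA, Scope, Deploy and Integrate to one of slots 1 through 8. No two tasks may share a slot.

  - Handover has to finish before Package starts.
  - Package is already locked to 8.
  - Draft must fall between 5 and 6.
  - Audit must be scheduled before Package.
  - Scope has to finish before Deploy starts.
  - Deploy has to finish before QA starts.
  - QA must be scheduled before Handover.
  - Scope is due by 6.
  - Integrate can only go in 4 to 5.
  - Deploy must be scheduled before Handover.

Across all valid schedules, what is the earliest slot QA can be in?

Precedence pushes QA to at least 3; downstream work caps QA at 6.
QA at 3 is achievable: Draft -> 5; Audit -> 7; QA -> 3; Deploy -> 2; Integrate -> 4; Package -> 8; Scope -> 1; Handover -> 6.

3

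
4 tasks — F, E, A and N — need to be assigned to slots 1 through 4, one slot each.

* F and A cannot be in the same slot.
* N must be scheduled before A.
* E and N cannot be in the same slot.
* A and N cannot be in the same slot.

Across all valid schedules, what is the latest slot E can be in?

E at 4 is achievable: E -> 4; F -> 1; N -> 1; A -> 2.

4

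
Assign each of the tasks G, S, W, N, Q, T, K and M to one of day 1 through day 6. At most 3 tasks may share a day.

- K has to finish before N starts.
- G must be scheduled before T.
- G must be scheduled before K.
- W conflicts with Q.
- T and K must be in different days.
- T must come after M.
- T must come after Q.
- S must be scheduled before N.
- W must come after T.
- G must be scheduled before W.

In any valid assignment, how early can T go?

day 2

Precedence pushes T to at least day 2; downstream work caps T at day 5.
T at day 2 is achievable: S=day 2, Q=day 1, K=day 3, T=day 2, G=day 1, N=day 4, M=day 1, W=day 3.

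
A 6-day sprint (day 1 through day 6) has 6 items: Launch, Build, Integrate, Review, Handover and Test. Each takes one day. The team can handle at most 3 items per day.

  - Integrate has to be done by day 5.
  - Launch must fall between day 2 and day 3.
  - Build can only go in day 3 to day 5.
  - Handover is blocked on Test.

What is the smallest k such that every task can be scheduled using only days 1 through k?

The precedence chain requires at least 2 distinct days.
With at most 3 per day and 6 tasks, at least 2 days are needed.
Build can't be placed before day 3, so the schedule must run through at least day 3.
3 works (last occupied day: day 3): for example Handover in day 2, Test in day 1, Integrate in day 1, Build in day 3, Launch in day 2, Review in day 1.

3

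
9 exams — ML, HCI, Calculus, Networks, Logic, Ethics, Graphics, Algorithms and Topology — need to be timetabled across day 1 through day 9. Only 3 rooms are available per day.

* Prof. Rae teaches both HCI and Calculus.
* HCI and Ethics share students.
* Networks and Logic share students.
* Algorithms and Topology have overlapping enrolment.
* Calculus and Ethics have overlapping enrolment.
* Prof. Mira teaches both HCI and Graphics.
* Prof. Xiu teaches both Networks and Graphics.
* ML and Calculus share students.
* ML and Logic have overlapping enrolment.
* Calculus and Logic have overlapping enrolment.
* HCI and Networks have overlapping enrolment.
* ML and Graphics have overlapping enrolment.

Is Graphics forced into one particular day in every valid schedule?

No

Graphics can be day 1 (e.g. Topology -> day 2, Calculus -> day 1, ML -> day 2, Graphics -> day 1, Logic -> day 4, Ethics -> day 3, HCI -> day 2, Networks -> day 3, Algorithms -> day 1) or day 2 (e.g. HCI -> day 1, Algorithms -> day 1, Graphics -> day 2, Topology -> day 2, Ethics -> day 3, Networks -> day 3, Logic -> day 4, ML -> day 1, Calculus -> day 2).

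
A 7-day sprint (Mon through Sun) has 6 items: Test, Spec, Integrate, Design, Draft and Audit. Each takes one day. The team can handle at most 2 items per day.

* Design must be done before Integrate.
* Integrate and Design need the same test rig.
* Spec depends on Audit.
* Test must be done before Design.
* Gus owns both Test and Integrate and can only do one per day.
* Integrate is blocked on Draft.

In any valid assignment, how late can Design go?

Precedence pushes Design to at least Tue; downstream work caps Design at Sat.
Design at Sat is achievable: Design -> Sat; Audit -> Mon; Spec -> Tue; Test -> Mon; Integrate -> Sun; Draft -> Tue.

Sat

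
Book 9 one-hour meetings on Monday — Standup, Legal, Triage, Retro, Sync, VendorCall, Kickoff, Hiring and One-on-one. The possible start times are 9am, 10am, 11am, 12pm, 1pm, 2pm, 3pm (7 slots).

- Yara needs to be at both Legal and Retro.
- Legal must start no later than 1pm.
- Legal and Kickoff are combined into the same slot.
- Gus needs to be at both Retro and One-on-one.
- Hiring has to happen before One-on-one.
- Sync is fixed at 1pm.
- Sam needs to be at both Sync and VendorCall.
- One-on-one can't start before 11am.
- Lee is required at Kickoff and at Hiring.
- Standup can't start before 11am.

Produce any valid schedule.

Standup -> 11am; Sync -> 1pm; Hiring -> 10am; VendorCall -> 9am; Triage -> 9am; Kickoff -> 9am; Legal -> 9am; One-on-one -> 11am; Retro -> 10am

Checking: Hiring(10am) before One-on-one(11am); Legal(9am) != Retro(10am); Kickoff(9am) != Hiring(10am); Retro(10am) != One-on-one(11am); Sync(1pm) != VendorCall(9am); Legal = Kickoff = 9am; Sync=1pm in [1pm,1pm]; One-on-one=11am in [11am,3pm]; Legal=9am in [9am,1pm]; Standup=11am in [11am,3pm].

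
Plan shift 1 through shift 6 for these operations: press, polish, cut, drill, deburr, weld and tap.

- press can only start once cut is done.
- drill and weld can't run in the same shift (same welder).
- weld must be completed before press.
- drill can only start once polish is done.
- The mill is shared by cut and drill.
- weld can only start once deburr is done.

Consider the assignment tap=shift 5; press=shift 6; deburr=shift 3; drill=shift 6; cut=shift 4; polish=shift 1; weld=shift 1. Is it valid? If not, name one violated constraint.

No — it violates: weld can only start once deburr is done

weld must be completed before press — holds.
weld can only start once deburr is done — violated.
The mill is shared by cut and drill — holds.
drill and weld can't run in the same shift (same welder) — holds.
press can only start once cut is done — holds.
drill can only start once polish is done — holds.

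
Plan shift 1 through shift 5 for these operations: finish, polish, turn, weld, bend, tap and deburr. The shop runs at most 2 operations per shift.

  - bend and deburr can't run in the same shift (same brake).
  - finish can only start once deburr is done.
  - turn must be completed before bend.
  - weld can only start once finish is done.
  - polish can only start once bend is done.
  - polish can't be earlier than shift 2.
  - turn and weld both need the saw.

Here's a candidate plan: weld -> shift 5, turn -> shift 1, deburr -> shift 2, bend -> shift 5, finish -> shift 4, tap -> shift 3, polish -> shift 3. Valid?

No — it violates: polish can only start once bend is done

bend and deburr can't run in the same shift (same brake) — holds.
polish can't be earlier than shift 2 — holds.
turn must be completed before bend — holds.
The shop runs at most 2 operations per shift — holds.
polish can only start once bend is done — violated.
turn and weld both need the saw — holds.
finish can only start once deburr is done — holds.
weld can only start once finish is done — holds.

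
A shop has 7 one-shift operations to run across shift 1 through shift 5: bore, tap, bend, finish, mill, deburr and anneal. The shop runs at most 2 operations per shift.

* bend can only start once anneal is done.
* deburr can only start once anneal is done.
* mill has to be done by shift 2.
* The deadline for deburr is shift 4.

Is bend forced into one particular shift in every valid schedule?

No

bend can be shift 2 (e.g. anneal in shift 1, mill in shift 1, finish in shift 4, bend in shift 2, deburr in shift 2, bore in shift 3, tap in shift 3) or shift 3 (e.g. tap=shift 3; mill=shift 1; finish=shift 4; deburr=shift 2; bend=shift 3; bore=shift 2; anneal=shift 1).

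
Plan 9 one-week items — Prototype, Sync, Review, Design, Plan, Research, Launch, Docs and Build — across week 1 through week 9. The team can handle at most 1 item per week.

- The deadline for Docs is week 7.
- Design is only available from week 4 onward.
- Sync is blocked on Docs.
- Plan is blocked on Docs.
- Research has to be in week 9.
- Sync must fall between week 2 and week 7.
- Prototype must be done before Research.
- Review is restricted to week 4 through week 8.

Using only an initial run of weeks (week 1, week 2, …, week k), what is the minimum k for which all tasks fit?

The precedence chain requires at least 2 distinct weeks.
With at most 1 per week and 9 tasks, at least 9 weeks are needed.
Research can't be placed before week 9, so the schedule must run through at least week 9.
9 works (last occupied week: week 9): for example Review in week 4, Sync in week 2, Prototype in week 3, Launch in week 7, Docs in week 1, Research in week 9, Build in week 8, Plan in week 6, Design in week 5.

9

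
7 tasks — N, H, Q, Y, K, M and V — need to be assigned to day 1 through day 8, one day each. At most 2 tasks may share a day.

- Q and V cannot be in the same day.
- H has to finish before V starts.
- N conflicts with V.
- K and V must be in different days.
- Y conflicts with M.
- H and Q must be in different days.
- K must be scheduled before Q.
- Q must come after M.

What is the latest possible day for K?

day 7

Downstream work caps K at day 7.
K at day 7 is achievable: Y in day 2, K in day 7, Q in day 8, H in day 1, V in day 2, M in day 1, N in day 3.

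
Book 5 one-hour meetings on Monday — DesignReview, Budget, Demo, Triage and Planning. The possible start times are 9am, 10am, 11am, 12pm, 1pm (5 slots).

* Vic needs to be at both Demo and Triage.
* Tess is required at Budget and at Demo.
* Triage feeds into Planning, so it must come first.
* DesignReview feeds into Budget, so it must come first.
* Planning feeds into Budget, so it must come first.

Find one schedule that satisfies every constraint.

Triage in 9am; Planning in 10am; Budget in 11am; Demo in 10am; DesignReview in 9am

Checking: Triage(9am) before Planning(10am); Planning(10am) before Budget(11am); DesignReview(9am) before Budget(11am); Demo(10am) != Triage(9am); Budget(11am) != Demo(10am).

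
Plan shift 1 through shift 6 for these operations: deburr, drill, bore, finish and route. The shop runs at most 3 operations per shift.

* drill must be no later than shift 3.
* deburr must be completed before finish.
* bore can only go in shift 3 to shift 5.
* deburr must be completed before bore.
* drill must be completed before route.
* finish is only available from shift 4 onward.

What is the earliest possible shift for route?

shift 2

Precedence pushes route to at least shift 2.
route at shift 2 is achievable: drill -> shift 1; finish -> shift 4; bore -> shift 3; deburr -> shift 1; route -> shift 2.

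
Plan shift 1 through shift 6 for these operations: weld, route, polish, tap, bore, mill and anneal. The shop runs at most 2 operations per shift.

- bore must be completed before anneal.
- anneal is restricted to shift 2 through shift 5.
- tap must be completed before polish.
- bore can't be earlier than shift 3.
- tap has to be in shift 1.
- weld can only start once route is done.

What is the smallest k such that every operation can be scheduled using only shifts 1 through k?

4 shifts

The precedence chain requires at least 2 distinct shifts.
With at most 2 per shift and 7 operations, at least 4 shifts are needed.
Propagating the time windows through the other constraints, anneal can't land before shift 4, so the schedule must run through at least shift 4.
4 works (last occupied shift: shift 4): for example mill=shift 3, polish=shift 2, bore=shift 3, route=shift 1, tap=shift 1, anneal=shift 4, weld=shift 2.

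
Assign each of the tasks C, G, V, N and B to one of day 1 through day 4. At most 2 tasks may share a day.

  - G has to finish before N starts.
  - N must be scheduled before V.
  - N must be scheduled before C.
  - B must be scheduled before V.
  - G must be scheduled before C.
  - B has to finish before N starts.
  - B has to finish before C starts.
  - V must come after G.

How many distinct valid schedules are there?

Splitting on C: it can be day 3 (2), day 4 (6). Listing each branch's schedules as (G, V, N, B) by day number:
C=day 3: (1,3,2,1) (1,4,2,1) — 2.
C=day 4: (1,3,2,1) (1,4,2,1) (1,4,3,1) (1,4,3,2) (2,4,3,1) (2,4,3,2) — 6.
Summing: 2 + 6 = 8.

8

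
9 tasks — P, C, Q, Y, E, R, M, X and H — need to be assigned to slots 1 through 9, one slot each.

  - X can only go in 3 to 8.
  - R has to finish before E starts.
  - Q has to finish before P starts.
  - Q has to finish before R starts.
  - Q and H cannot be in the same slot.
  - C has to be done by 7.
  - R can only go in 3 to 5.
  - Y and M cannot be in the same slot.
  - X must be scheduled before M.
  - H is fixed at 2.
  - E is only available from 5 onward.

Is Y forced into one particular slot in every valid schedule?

Y can be 1 (e.g. R in 3; Q in 1; H in 2; X in 3; C in 1; P in 2; M in 4; Y in 1; E in 5) or 2 (e.g. H in 2; X in 3; Y in 2; M in 4; Q in 1; E in 5; C in 1; R in 3; P in 2).

No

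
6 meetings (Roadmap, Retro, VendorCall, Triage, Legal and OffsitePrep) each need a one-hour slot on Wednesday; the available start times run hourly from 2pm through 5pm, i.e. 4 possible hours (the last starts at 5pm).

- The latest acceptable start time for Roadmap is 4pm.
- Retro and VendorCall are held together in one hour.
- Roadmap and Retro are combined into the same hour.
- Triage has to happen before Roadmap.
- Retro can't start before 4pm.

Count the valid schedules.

Splitting on Triage: it can be 2pm (16), 3pm (16). Listing each branch's schedules as (Roadmap, Retro, VendorCall, Legal, OffsitePrep):
Triage=2pm: (4pm,4pm,4pm,2pm,2pm) (4pm,4pm,4pm,2pm,3pm) (4pm,4pm,4pm,2pm,4pm) (4pm,4pm,4pm,2pm,5pm) (4pm,4pm,4pm,3pm,2pm) (4pm,4pm,4pm,3pm,3pm) (4pm,4pm,4pm,3pm,4pm) (4pm,4pm,4pm,3pm,5pm) (4pm,4pm,4pm,4pm,2pm) (4pm,4pm,4pm,4pm,3pm) (4pm,4pm,4pm,4pm,4pm) (4pm,4pm,4pm,4pm,5pm) (4pm,4pm,4pm,5pm,2pm) (4pm,4pm,4pm,5pm,3pm) (4pm,4pm,4pm,5pm,4pm) (4pm,4pm,4pm,5pm,5pm) — 16.
Triage=3pm: (4pm,4pm,4pm,2pm,2pm) (4pm,4pm,4pm,2pm,3pm) (4pm,4pm,4pm,2pm,4pm) (4pm,4pm,4pm,2pm,5pm) (4pm,4pm,4pm,3pm,2pm) (4pm,4pm,4pm,3pm,3pm) (4pm,4pm,4pm,3pm,4pm) (4pm,4pm,4pm,3pm,5pm) (4pm,4pm,4pm,4pm,2pm) (4pm,4pm,4pm,4pm,3pm) (4pm,4pm,4pm,4pm,4pm) (4pm,4pm,4pm,4pm,5pm) (4pm,4pm,4pm,5pm,2pm) (4pm,4pm,4pm,5pm,3pm) (4pm,4pm,4pm,5pm,4pm) (4pm,4pm,4pm,5pm,5pm) — 16.
Summing: 16 + 16 = 32.

32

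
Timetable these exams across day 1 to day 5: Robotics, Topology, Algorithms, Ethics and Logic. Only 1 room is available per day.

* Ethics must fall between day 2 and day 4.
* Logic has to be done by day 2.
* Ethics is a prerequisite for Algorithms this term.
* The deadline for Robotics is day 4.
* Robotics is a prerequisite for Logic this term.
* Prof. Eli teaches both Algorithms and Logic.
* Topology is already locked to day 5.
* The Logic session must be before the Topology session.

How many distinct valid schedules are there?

1

Enumerating: Logic=day 2, Robotics=day 1, Ethics=day 3, Algorithms=day 4, Topology=day 5.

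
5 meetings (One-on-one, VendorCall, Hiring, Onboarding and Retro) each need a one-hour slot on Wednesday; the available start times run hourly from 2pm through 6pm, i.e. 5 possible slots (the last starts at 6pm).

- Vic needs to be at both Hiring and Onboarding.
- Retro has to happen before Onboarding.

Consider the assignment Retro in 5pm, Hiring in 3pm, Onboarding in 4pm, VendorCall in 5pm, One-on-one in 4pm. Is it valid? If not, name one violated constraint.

No — it violates: Retro has to happen before Onboarding

Vic needs to be at both Hiring and Onboarding — holds.
Retro has to happen before Onboarding — violated.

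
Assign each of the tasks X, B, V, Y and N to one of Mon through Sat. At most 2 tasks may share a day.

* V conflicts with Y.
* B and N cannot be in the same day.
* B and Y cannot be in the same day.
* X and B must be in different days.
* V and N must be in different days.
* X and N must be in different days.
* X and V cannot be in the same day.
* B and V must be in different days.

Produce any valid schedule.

N=Thu; V=Wed; X=Mon; Y=Mon; B=Tue

Checking: B(Tue) != N(Thu); X(Mon) != V(Wed); V(Wed) != Y(Mon); B(Tue) != V(Wed); X(Mon) != N(Thu); V(Wed) != N(Thu); X(Mon) != B(Tue); B(Tue) != Y(Mon); max 2 per day (cap 2).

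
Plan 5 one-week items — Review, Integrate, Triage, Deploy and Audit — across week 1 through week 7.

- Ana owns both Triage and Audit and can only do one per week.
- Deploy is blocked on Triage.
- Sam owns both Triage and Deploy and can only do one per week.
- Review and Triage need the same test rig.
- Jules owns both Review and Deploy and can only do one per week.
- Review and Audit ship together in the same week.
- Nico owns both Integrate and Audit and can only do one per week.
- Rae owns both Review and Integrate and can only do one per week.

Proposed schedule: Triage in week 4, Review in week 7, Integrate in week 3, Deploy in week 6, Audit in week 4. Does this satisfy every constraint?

Invalid. Ana owns both Triage and Audit and can only do one per week.

Review and Audit ship together in the same week — violated.
Jules owns both Review and Deploy and can only do one per week — holds.
Review and Triage need the same test rig — holds.
Deploy is blocked on Triage — holds.
Ana owns both Triage and Audit and can only do one per week — violated.
Nico owns both Integrate and Audit and can only do one per week — holds.
Rae owns both Review and Integrate and can only do one per week — holds.
Sam owns both Triage and Deploy and can only do one per week — holds.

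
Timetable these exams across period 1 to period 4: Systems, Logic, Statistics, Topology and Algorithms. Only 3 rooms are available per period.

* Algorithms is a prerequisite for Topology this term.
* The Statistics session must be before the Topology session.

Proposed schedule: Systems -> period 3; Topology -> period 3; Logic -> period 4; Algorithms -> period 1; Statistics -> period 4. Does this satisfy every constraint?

Only 3 rooms are available per period — holds.
The Statistics session must be before the Topology session — violated.
Algorithms is a prerequisite for Topology this term — holds.

No. The Statistics session must be before the Topology session is not satisfied.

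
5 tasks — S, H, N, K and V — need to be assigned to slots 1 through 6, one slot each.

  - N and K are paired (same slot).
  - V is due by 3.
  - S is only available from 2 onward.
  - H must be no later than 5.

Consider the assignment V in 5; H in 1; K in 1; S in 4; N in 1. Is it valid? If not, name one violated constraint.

No — it violates: V is due by 3

S is only available from 2 onward — holds.
N and K are paired (same slot) — holds.
H must be no later than 5 — holds.
V is due by 3 — violated.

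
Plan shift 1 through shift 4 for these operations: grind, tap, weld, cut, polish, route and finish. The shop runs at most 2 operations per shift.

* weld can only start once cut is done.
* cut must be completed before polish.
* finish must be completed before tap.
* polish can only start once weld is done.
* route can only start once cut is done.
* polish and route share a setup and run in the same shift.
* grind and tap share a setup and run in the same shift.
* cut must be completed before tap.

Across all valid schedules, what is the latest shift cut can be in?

Downstream work caps cut at shift 2.
cut at shift 1 is achievable: cut -> shift 1; polish -> shift 4; route -> shift 4; grind -> shift 2; finish -> shift 1; weld -> shift 3; tap -> shift 2.
Nothing later works — the capacity limit rule out every shift after shift 1.

shift 1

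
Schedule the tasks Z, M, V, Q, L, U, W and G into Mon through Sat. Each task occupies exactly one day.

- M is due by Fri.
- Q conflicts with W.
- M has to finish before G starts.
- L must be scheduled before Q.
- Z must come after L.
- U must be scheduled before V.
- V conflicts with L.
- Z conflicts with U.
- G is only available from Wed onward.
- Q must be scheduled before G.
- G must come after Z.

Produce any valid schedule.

Z=Tue, L=Mon, V=Tue, U=Mon, M=Mon, Q=Tue, G=Wed, W=Mon

Checking: L(Mon) before Q(Tue); M(Mon) before G(Wed); L(Mon) before Z(Tue); U(Mon) before V(Tue); Z(Tue) before G(Wed); Q(Tue) before G(Wed); Q(Tue) != W(Mon); V(Tue) != L(Mon); Z(Tue) != U(Mon); G=Wed in [Wed,Sat]; M=Mon in [Mon,Fri].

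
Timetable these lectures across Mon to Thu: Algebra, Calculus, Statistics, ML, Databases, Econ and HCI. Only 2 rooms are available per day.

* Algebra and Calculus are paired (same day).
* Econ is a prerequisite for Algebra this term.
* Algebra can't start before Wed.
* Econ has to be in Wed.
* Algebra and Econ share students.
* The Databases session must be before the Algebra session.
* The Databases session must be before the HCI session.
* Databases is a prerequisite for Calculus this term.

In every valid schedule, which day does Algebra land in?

Thu

Algebra's window is Wed–Thu.
Econ is fixed at Wed, and Algebra can't share a day with Econ.
So Algebra must be Thu.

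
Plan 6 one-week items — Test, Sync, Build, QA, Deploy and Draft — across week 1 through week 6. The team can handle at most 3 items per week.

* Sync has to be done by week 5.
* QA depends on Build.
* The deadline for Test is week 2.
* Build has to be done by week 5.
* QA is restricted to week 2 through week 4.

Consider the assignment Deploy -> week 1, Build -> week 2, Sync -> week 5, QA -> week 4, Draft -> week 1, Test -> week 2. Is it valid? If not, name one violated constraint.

Sync has to be done by week 5 — holds.
QA depends on Build — holds.
The team can handle at most 3 items per week — holds.
The deadline for Test is week 2 — holds.
Build has to be done by week 5 — holds.
QA is restricted to week 2 through week 4 — holds.

Yes, all constraints hold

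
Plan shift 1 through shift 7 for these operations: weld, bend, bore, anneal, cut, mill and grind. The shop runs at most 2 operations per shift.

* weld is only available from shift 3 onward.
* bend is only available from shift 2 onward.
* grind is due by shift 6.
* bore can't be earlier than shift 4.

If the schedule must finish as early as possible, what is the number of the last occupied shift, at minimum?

With at most 2 per shift and 7 operations, at least 4 shifts are needed.
bore can't be placed before shift 4, so the schedule must run through at least shift 4.
4 works (last occupied shift: shift 4): for example bend -> shift 2; grind -> shift 3; cut -> shift 1; bore -> shift 4; anneal -> shift 1; weld -> shift 3; mill -> shift 2.

shift 4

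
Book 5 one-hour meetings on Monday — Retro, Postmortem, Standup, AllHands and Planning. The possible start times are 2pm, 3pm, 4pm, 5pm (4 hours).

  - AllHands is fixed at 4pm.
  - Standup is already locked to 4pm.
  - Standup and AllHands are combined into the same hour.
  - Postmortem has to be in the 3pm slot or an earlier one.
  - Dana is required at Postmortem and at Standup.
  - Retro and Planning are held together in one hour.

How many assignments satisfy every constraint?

8

Splitting on Retro: it can be 2pm (2), 3pm (2), 4pm (2), 5pm (2). Listing each branch's schedules as (Postmortem, Standup, AllHands, Planning):
Retro=2pm: (2pm,4pm,4pm,2pm) (3pm,4pm,4pm,2pm) — 2.
Retro=3pm: (2pm,4pm,4pm,3pm) (3pm,4pm,4pm,3pm) — 2.
Retro=4pm: (2pm,4pm,4pm,4pm) (3pm,4pm,4pm,4pm) — 2.
Retro=5pm: (2pm,4pm,4pm,5pm) (3pm,4pm,4pm,5pm) — 2.
Summing: 2 + 2 + 2 + 2 = 8.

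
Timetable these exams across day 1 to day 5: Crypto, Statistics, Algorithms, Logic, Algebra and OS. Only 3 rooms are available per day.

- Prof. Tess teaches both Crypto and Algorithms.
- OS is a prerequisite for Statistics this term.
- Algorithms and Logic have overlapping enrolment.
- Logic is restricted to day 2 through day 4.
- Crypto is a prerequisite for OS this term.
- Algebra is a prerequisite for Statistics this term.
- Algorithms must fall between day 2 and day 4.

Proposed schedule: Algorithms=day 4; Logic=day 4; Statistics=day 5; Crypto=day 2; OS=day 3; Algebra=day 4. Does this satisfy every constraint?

Prof. Tess teaches both Crypto and Algorithms — holds.
OS is a prerequisite for Statistics this term — holds.
Algorithms and Logic have overlapping enrolment — violated.
Only 3 rooms are available per day — holds.
Logic is restricted to day 2 through day 4 — holds.
Algebra is a prerequisite for Statistics this term — holds.
Algorithms must fall between day 2 and day 4 — holds.
Crypto is a prerequisite for OS this term — holds.

No. Algorithms and Logic have overlapping enrolment is not satisfied.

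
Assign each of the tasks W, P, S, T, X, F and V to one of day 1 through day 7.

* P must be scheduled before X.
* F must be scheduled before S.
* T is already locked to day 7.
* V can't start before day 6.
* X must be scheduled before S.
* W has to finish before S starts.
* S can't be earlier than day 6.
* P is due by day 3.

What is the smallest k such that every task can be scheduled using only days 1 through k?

7

The precedence chain requires at least 3 distinct days.
T can't be placed before day 7, so the schedule must run through at least day 7.
7 works (last occupied day: day 7): for example V=day 6, F=day 1, S=day 6, P=day 1, W=day 1, T=day 7, X=day 2.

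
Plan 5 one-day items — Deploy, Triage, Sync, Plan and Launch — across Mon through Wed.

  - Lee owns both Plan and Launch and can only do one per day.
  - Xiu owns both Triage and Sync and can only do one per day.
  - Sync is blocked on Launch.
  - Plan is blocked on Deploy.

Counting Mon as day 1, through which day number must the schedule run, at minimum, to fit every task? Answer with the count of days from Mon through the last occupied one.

The precedence chain requires at least 2 distinct days.
2 works (last occupied day: Tue): for example Deploy in Mon; Plan in Tue; Launch in Mon; Triage in Mon; Sync in Tue.

2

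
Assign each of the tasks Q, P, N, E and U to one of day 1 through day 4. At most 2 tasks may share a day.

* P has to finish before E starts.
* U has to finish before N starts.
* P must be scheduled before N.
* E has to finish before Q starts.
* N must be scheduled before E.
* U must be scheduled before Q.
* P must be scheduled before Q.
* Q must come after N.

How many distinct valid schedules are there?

1

Enumerating: N=day 2, Q=day 4, U=day 1, E=day 3, P=day 1.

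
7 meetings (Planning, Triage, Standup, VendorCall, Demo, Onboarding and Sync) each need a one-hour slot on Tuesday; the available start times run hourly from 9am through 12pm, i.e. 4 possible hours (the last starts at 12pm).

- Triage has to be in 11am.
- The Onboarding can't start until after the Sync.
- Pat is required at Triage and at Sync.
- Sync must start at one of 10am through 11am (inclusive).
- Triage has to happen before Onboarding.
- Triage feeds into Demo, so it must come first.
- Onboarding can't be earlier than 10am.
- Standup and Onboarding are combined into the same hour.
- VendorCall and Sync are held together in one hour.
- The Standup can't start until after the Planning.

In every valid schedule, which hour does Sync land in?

Sync's window is 10am–11am.
Triage is fixed at 11am, and Sync can't share a hour with Triage.
So Sync must be 10am.

10am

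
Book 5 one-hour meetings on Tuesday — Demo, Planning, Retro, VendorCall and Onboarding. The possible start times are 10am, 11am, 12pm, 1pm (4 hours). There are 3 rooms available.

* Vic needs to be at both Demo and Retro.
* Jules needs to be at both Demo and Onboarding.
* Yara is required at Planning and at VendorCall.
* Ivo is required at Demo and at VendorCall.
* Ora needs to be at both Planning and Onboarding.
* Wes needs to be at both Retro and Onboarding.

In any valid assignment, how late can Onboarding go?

1pm

Onboarding at 1pm is achievable: Onboarding=1pm, Demo=10am, Retro=11am, Planning=10am, VendorCall=11am.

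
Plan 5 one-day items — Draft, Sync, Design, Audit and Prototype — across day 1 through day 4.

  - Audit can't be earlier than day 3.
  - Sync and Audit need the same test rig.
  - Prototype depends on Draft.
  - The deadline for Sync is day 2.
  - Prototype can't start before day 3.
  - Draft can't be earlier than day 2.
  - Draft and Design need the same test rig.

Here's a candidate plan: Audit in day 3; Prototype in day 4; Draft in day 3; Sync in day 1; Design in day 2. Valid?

Yes

Audit can't be earlier than day 3 — holds.
Sync and Audit need the same test rig — holds.
Prototype can't start before day 3 — holds.
Prototype depends on Draft — holds.
Draft can't be earlier than day 2 — holds.
Draft and Design need the same test rig — holds.
The deadline for Sync is day 2 — holds.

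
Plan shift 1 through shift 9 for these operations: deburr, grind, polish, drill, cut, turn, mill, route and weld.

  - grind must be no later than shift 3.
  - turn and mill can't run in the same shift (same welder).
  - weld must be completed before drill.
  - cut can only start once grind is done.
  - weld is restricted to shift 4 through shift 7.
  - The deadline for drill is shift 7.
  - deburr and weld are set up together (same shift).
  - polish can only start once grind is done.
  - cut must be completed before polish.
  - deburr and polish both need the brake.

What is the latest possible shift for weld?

shift 6

Weld is available from shift 4; weld's own window allows nothing later than shift 7; downstream work caps weld at shift 6.
weld at shift 6 is achievable: grind -> shift 1; mill -> shift 2; turn -> shift 1; route -> shift 1; drill -> shift 7; weld -> shift 6; deburr -> shift 6; polish -> shift 3; cut -> shift 2.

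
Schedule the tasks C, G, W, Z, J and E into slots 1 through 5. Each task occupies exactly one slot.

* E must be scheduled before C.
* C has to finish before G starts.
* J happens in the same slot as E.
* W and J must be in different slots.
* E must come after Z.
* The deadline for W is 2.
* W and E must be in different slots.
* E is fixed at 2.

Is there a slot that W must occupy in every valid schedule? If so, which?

1

W's window is 1–2.
E is fixed at 2, and W can't share a slot with E.
So W must be 1.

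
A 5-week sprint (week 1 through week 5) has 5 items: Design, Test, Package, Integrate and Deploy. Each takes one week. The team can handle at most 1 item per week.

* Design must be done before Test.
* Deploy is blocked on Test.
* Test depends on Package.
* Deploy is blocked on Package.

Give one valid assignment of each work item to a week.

Deploy -> week 4, Test -> week 3, Integrate -> week 5, Package -> week 1, Design -> week 2

Checking: Package(week 1) before Test(week 3); Test(week 3) before Deploy(week 4); Design(week 2) before Test(week 3); Package(week 1) before Deploy(week 4); max 1 per week (cap 1).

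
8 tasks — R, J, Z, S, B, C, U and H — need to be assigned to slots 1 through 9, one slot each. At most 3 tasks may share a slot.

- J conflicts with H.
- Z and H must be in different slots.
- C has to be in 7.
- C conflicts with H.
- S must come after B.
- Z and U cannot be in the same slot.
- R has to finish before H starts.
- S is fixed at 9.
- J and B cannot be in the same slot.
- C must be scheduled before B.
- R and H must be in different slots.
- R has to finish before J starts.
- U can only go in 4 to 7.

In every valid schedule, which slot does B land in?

8

C is fixed at 7 and must come before B, so B is at least 8.
S is fixed at 9 and must come after B, so B is at most 8.
So B must be 8.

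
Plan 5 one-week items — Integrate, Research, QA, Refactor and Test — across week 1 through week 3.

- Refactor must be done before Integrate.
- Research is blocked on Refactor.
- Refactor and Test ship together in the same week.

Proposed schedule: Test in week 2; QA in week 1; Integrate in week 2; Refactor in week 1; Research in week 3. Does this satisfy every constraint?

Refactor and Test ship together in the same week — violated.
Refactor must be done before Integrate — holds.
Research is blocked on Refactor — holds.

No — it violates: Refactor and Test ship together in the same week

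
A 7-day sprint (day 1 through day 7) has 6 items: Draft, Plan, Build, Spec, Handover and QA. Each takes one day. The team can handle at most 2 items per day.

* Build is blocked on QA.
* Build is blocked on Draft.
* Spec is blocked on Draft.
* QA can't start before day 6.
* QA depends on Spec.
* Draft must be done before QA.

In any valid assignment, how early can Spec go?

day 2

Precedence pushes Spec to at least day 2; downstream work caps Spec at day 5.
Spec at day 2 is achievable: QA=day 6, Plan=day 1, Build=day 7, Spec=day 2, Handover=day 2, Draft=day 1.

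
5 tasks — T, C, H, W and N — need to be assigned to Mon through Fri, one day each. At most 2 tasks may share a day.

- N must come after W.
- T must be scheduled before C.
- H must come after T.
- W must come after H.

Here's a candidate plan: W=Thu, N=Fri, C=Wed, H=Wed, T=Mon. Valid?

N must come after W — holds.
At most 2 tasks may share a day — holds.
W must come after H — holds.
H must come after T — holds.
T must be scheduled before C — holds.

Valid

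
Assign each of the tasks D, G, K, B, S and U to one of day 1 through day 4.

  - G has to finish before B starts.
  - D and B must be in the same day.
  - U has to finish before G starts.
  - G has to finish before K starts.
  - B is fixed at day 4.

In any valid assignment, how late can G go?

Precedence pushes G to at least day 2; downstream work caps G at day 3.
G at day 3 is achievable: K=day 4; B=day 4; D=day 4; S=day 1; U=day 1; G=day 3.

day 3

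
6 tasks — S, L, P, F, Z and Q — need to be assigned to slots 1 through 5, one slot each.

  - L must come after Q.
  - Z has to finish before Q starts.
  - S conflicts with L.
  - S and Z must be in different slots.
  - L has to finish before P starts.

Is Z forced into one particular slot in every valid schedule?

No

Z can be 1 (e.g. L -> 3; P -> 4; S -> 2; F -> 1; Z -> 1; Q -> 2) or 2 (e.g. L in 4, P in 5, Q in 3, S in 1, F in 1, Z in 2).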